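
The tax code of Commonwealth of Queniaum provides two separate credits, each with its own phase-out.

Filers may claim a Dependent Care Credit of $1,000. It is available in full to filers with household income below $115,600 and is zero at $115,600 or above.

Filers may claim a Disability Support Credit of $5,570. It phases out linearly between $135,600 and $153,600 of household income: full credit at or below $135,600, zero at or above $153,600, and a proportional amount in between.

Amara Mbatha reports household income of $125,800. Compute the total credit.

$5,570

Dependent Care Credit: $125,800 meets or exceeds the $115,600 cutoff, so the credit is $0.
Disability Support Credit: $125,800 is at or below the $135,600 threshold, so the full $5,570 applies.
Total: $0 + $5,570 = $5,570.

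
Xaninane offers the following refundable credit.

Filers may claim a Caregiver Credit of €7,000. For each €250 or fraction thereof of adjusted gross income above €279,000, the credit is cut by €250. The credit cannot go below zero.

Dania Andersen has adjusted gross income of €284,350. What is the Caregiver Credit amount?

Caregiver Credit: income exceeds €279,000 by €5,350, which is 22 full-or-partial €250 increments; reduction = 22 × €250 = €5,500, leaving €1,500.

€1,500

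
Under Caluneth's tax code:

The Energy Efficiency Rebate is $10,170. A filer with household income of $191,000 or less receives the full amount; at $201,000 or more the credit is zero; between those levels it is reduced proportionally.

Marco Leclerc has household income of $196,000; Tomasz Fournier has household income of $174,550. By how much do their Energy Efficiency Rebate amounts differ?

Marco ($196,000): Energy Efficiency Rebate: $196,000 is $5,000 into a $10,000 phase-out range, leaving 5,000/10,000 of the credit: $10,170 × 5,000/10,000 = $5,085.
Tomasz ($174,550): Energy Efficiency Rebate: $174,550 is at or below the $191,000 threshold, so the full $10,170 applies.
Difference: |$5,085 − $10,170| = $5,085.

$5,085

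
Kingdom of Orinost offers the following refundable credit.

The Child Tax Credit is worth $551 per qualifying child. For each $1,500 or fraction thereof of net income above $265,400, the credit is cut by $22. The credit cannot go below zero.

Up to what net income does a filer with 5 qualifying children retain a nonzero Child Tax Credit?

Full credit = 5 × $551 = $2,755.
After 125 increments the reduction is 125 × $22 = $2,750, leaving $5; one more increment wipes it out. Increment 125 ends at excess 125 × $1,500 = $187,500, so the highest qualifying income is $265,400 + $187,500 = $452,900.

$452,900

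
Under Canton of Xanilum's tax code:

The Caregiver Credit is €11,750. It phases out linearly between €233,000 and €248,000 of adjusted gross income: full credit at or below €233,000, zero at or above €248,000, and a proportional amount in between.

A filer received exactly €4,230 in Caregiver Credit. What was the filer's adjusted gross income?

€242,600

€4,230 is 4,230/11,750 of the full €11,750, so 7,520/11,750 of the €15,000 range has been used: income = €233,000 + €15,000 × 7,520/11,750 = €242,600.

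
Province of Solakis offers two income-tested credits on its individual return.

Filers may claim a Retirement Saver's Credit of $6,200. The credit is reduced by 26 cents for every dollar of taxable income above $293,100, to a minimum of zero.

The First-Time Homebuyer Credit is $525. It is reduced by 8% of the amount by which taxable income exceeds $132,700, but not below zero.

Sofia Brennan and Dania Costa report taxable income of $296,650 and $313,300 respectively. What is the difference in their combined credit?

$4,329

Sofia ($296,650): Retirement Saver's Credit: 26% of the $3,550 excess over $293,100 is $923; credit = $6,200 − $923 = $5,277. First-Time Homebuyer Credit: 8% of the $163,950 excess over $132,700 is $13,116 ≥ base, so the credit is $0. total $5,277 + $0 = $5,277
Dania ($313,300): Retirement Saver's Credit: 26% of the $20,200 excess over $293,100 is $5,252; credit = $6,200 − $5,252 = $948. First-Time Homebuyer Credit: 8% of the $180,600 excess over $132,700 is $14,448 ≥ base, so the credit is $0. total $948 + $0 = $948
Difference: |$5,277 − $948| = $4,329.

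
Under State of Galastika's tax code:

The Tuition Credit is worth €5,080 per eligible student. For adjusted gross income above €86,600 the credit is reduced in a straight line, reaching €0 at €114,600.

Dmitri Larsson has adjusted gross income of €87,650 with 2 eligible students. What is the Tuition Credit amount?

Tuition Credit: base = 2 × €5,080 = €10,160. €87,650 is €1,050 into a €28,000 phase-out range, leaving 26,950/28,000 of the credit: €10,160 × 26,950/28,000 = €9,779.

€9,779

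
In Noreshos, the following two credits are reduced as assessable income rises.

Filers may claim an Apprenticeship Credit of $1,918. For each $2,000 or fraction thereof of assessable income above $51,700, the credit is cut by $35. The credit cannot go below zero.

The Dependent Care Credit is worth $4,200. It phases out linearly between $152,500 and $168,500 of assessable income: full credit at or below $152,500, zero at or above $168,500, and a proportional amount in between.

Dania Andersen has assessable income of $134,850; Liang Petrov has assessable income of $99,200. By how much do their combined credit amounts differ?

Dania ($134,850): Apprenticeship Credit: income exceeds $51,700 by $83,150, which is 42 full-or-partial $2,000 increments; reduction = 42 × $35 = $1,470, leaving $448. Dependent Care Credit: $134,850 is at or below the $152,500 threshold, so the full $4,200 applies. total $448 + $4,200 = $4,648
Liang ($99,200): Apprenticeship Credit: income exceeds $51,700 by $47,500, which is 24 full-or-partial $2,000 increments; reduction = 24 × $35 = $840, leaving $1,078. Dependent Care Credit: $99,200 is at or below the $152,500 threshold, so the full $4,200 applies. total $1,078 + $4,200 = $5,278
Difference: |$4,648 − $5,278| = $630.

$630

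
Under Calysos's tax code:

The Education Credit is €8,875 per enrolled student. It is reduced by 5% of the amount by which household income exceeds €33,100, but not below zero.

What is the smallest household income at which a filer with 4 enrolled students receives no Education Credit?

€743,100

Full credit = 4 × €8,875 = €35,500.
The credit falls by 5% of each euro above €33,100, so it reaches zero when the excess is €35,500 / 5% = €710,000: income = €33,100 + €710,000 = €743,100.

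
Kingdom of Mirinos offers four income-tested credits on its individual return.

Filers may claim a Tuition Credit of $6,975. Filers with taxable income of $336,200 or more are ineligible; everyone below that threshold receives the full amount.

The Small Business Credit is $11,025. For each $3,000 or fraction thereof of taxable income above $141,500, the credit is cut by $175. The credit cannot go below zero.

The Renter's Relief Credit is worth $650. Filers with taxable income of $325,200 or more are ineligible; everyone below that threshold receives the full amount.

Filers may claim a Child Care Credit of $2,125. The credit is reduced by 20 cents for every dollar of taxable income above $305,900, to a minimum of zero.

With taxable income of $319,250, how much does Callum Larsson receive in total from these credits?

$8,150

Tuition Credit: $319,250 is below the $336,200 cutoff, so the full $6,975 applies.
Small Business Credit: income exceeds $141,500 by $177,750, which is 60 full-or-partial $3,000 increments; reduction = 60 × $175 = $10,500, leaving $525.
Renter's Relief Credit: $319,250 is below the $325,200 cutoff, so the full $650 applies.
Child Care Credit: 20% of the $13,350 excess over $305,900 is $2,670 ≥ base, so the credit is $0.
Total: $6,975 + $525 + $650 + $0 = $8,150.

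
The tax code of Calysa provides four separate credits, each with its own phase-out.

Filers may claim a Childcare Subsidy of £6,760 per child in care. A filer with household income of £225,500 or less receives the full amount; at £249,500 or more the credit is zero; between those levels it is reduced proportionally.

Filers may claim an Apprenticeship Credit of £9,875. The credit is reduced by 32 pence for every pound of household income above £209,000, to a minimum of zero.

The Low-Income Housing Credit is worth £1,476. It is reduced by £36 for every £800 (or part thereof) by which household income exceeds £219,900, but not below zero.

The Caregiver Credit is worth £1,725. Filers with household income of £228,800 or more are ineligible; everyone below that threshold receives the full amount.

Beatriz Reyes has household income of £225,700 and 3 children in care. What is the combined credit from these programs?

Childcare Subsidy: base = 3 × £6,760 = £20,280. £225,700 is £200 into a £24,000 phase-out range, leaving 23,800/24,000 of the credit: £20,280 × 23,800/24,000 = £20,111.
Apprenticeship Credit: 32% of the £16,700 excess over £209,000 is £5,344; credit = £9,875 − £5,344 = £4,531.
Low-Income Housing Credit: income exceeds £219,900 by £5,800, which is 8 full-or-partial £800 increments; reduction = 8 × £36 = £288, leaving £1,188.
Caregiver Credit: £225,700 is below the £228,800 cutoff, so the full £1,725 applies.
Total: £20,111 + £4,531 + £1,188 + £1,725 = £27,555.

£27,555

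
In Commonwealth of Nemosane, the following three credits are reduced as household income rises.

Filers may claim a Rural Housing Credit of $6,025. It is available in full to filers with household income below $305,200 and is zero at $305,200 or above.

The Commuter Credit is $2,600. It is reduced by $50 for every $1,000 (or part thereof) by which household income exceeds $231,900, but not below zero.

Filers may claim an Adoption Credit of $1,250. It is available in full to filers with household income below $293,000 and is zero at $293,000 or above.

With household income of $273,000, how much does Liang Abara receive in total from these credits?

$7,775

Rural Housing Credit: $273,000 is below the $305,200 cutoff, so the full $6,025 applies.
Commuter Credit: income exceeds $231,900 by $41,100, which is 42 full-or-partial $1,000 increments; reduction = 42 × $50 = $2,100, leaving $500.
Adoption Credit: $273,000 is below the $293,000 cutoff, so the full $1,250 applies.
Total: $6,025 + $500 + $1,250 = $7,775.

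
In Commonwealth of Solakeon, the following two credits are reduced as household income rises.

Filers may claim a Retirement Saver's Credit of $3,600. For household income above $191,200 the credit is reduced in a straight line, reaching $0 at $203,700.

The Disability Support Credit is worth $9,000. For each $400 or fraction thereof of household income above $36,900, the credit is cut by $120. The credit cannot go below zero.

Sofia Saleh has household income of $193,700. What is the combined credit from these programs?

$2,880

Retirement Saver's Credit: $193,700 is $2,500 into a $12,500 phase-out range, leaving 10,000/12,500 of the credit: $3,600 × 10,000/12,500 = $2,880.
Disability Support Credit: income exceeds $36,900 by $156,800 → 392 increments × $120 = $47,040 ≥ base, so the credit is $0.
Total: $2,880 + $0 = $2,880.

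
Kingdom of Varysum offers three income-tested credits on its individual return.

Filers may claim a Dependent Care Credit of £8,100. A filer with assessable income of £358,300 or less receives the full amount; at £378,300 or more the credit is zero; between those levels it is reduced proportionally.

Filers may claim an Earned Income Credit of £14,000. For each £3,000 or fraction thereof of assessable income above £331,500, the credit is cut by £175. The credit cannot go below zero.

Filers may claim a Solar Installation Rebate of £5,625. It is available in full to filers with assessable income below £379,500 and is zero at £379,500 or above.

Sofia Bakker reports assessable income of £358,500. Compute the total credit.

Dependent Care Credit: £358,500 is £200 into a £20,000 phase-out range, leaving 19,800/20,000 of the credit: £8,100 × 19,800/20,000 = £8,019.
Earned Income Credit: income exceeds £331,500 by £27,000, which is 9 full-or-partial £3,000 increments; reduction = 9 × £175 = £1,575, leaving £12,425.
Solar Installation Rebate: £358,500 is below the £379,500 cutoff, so the full £5,625 applies.
Total: £8,019 + £12,425 + £5,625 = £26,069.

£26,069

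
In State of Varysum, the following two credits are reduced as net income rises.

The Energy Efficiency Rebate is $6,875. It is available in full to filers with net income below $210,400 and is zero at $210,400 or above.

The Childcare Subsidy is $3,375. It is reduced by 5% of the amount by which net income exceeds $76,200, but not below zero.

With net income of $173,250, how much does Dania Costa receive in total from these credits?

$6,875

Energy Efficiency Rebate: $173,250 is below the $210,400 cutoff, so the full $6,875 applies.
Childcare Subsidy: 5% of the $97,050 excess over $76,200 is $4,852.50 ≥ base, so the credit is $0.
Total: $6,875 + $0 = $6,875.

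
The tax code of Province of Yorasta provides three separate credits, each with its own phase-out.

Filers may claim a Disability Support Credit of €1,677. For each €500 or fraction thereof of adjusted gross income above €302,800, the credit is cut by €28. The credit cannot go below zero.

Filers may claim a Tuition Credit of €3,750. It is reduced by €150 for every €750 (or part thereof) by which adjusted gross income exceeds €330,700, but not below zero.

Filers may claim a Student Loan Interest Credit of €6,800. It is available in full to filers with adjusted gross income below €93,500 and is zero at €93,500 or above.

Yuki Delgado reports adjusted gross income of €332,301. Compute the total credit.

Disability Support Credit: income exceeds €302,800 by €29,501 → 60 increments × €28 = €1,680 ≥ base, so the credit is €0.
Tuition Credit: income exceeds €330,700 by €1,601, which is 3 full-or-partial €750 increments; reduction = 3 × €150 = €450, leaving €3,300.
Student Loan Interest Credit: €332,301 meets or exceeds the €93,500 cutoff, so the credit is €0.
Total: €0 + €3,300 + €0 = €3,300.

€3,300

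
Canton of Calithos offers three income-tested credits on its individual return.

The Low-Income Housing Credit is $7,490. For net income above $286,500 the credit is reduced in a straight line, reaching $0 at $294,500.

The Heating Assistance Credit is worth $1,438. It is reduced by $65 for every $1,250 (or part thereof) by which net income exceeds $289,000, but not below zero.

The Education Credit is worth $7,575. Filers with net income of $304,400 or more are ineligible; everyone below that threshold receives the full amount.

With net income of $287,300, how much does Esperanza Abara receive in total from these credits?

$15,754

Low-Income Housing Credit: $287,300 is $800 into a $8,000 phase-out range, leaving 7,200/8,000 of the credit: $7,490 × 7,200/8,000 = $6,741.
Heating Assistance Credit: $287,300 is at or below the $289,000 threshold, so the full $1,438 applies.
Education Credit: $287,300 is below the $304,400 cutoff, so the full $7,575 applies.
Total: $6,741 + $1,438 + $7,575 = $15,754.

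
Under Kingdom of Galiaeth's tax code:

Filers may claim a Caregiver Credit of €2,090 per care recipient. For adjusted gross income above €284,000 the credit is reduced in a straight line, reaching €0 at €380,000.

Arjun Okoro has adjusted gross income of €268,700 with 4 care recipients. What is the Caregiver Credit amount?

Caregiver Credit: base = 4 × €2,090 = €8,360. €268,700 is at or below the €284,000 threshold, so the full €8,360 applies.

€8,360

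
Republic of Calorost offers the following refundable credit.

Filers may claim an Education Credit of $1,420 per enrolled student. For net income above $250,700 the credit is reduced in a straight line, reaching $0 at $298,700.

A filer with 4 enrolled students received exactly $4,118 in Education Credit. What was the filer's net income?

Full credit = 4 × $1,420 = $5,680.
$4,118 is 4,118/5,680 of the full $5,680, so 1,562/5,680 of the $48,000 range has been used: income = $250,700 + $48,000 × 1,562/5,680 = $263,900.

$263,900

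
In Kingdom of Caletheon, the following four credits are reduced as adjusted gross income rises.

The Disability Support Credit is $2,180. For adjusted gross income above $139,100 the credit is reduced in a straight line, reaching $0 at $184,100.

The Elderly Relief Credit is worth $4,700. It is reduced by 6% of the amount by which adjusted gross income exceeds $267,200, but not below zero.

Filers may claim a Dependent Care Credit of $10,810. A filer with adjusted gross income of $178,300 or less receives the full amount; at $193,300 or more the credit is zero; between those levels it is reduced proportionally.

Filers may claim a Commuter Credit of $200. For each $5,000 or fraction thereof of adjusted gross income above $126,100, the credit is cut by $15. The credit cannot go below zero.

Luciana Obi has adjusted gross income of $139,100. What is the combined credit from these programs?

$17,845

Disability Support Credit: $139,100 is at or below the $139,100 threshold, so the full $2,180 applies.
Elderly Relief Credit: $139,100 is at or below the $267,200 threshold, so the full $4,700 applies.
Dependent Care Credit: $139,100 is at or below the $178,300 threshold, so the full $10,810 applies.
Commuter Credit: income exceeds $126,100 by $13,000, which is 3 full-or-partial $5,000 increments; reduction = 3 × $15 = $45, leaving $155.
Total: $2,180 + $4,700 + $10,810 + $155 = $17,845.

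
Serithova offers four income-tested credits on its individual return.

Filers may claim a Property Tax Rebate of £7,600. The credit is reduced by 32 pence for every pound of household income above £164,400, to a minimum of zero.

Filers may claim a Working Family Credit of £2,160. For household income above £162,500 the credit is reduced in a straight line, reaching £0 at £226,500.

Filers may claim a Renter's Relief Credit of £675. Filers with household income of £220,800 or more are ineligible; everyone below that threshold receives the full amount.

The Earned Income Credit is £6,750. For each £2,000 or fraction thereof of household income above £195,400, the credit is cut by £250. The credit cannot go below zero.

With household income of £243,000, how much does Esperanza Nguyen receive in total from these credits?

Property Tax Rebate: 32% of the £78,600 excess over £164,400 is £25,152 ≥ base, so the credit is £0.
Working Family Credit: £243,000 is at or above £226,500, so the credit is £0.
Renter's Relief Credit: £243,000 meets or exceeds the £220,800 cutoff, so the credit is £0.
Earned Income Credit: income exceeds £195,400 by £47,600, which is 24 full-or-partial £2,000 increments; reduction = 24 × £250 = £6,000, leaving £750.
Total: £0 + £0 + £0 + £750 = £750.

£750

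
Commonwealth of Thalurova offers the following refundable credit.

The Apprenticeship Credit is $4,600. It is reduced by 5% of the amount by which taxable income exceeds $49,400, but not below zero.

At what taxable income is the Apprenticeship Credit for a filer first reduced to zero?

$141,400

The credit falls by 5% of each dollar above $49,400, so it reaches zero when the excess is $4,600 / 5% = $92,000: income = $49,400 + $92,000 = $141,400.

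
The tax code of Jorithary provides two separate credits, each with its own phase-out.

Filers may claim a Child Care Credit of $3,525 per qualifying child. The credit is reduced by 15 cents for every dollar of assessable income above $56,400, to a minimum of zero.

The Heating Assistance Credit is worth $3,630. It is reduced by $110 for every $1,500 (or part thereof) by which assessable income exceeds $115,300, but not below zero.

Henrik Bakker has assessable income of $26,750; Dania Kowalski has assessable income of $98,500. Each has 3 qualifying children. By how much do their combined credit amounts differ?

$6,315

Henrik ($26,750): Child Care Credit: base = 3 × $3,525 = $10,575. $26,750 is at or below the $56,400 threshold, so the full $10,575 applies. Heating Assistance Credit: $26,750 is at or below the $115,300 threshold, so the full $3,630 applies. total $10,575 + $3,630 = $14,205
Dania ($98,500): Child Care Credit: base = 3 × $3,525 = $10,575. 15% of the $42,100 excess over $56,400 is $6,315; credit = $10,575 − $6,315 = $4,260. Heating Assistance Credit: $98,500 is at or below the $115,300 threshold, so the full $3,630 applies. total $4,260 + $3,630 = $7,890
Difference: |$14,205 − $7,890| = $6,315.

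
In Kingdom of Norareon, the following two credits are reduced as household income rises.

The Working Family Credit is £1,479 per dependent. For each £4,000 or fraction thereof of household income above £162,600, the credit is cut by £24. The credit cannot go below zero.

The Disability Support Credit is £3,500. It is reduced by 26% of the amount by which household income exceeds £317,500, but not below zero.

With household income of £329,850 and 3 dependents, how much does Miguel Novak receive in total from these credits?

Working Family Credit: base = 3 × £1,479 = £4,437. income exceeds £162,600 by £167,250, which is 42 full-or-partial £4,000 increments; reduction = 42 × £24 = £1,008, leaving £3,429.
Disability Support Credit: 26% of the £12,350 excess over £317,500 is £3,211; credit = £3,500 − £3,211 = £289.
Total: £3,429 + £289 = £3,718.

£3,718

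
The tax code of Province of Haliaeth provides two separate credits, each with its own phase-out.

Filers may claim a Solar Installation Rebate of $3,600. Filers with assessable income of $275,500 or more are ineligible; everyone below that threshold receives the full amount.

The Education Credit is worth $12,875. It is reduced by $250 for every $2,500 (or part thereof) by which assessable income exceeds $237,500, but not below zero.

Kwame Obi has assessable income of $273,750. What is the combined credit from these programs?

Solar Installation Rebate: $273,750 is below the $275,500 cutoff, so the full $3,600 applies.
Education Credit: income exceeds $237,500 by $36,250, which is 15 full-or-partial $2,500 increments; reduction = 15 × $250 = $3,750, leaving $9,125.
Total: $3,600 + $9,125 = $12,725.

$12,725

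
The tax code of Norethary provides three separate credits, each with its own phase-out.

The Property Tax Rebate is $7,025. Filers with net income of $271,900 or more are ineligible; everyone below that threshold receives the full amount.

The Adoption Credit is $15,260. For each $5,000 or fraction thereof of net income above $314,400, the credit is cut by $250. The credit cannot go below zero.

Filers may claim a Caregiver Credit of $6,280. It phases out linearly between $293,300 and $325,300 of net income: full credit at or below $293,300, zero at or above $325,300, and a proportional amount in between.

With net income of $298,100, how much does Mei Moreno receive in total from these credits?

$20,598

Property Tax Rebate: $298,100 meets or exceeds the $271,900 cutoff, so the credit is $0.
Adoption Credit: $298,100 is at or below the $314,400 threshold, so the full $15,260 applies.
Caregiver Credit: $298,100 is $4,800 into a $32,000 phase-out range, leaving 27,200/32,000 of the credit: $6,280 × 27,200/32,000 = $5,338.
Total: $0 + $15,260 + $5,338 = $20,598.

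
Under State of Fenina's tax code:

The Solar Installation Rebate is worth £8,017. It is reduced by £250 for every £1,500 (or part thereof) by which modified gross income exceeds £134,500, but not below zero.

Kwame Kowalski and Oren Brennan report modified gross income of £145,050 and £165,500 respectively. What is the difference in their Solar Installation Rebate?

Kwame (£145,050): Solar Installation Rebate: income exceeds £134,500 by £10,550, which is 8 full-or-partial £1,500 increments; reduction = 8 × £250 = £2,000, leaving £6,017.
Oren (£165,500): Solar Installation Rebate: income exceeds £134,500 by £31,000, which is 21 full-or-partial £1,500 increments; reduction = 21 × £250 = £5,250, leaving £2,767.
Difference: |£6,017 − £2,767| = £3,250.

£3,250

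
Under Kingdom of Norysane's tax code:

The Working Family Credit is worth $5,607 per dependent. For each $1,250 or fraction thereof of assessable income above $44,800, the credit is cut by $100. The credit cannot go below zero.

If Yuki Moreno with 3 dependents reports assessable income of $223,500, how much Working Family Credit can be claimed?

Working Family Credit: base = 3 × $5,607 = $16,821. income exceeds $44,800 by $178,700, which is 143 full-or-partial $1,250 increments; reduction = 143 × $100 = $14,300, leaving $2,521.

$2,521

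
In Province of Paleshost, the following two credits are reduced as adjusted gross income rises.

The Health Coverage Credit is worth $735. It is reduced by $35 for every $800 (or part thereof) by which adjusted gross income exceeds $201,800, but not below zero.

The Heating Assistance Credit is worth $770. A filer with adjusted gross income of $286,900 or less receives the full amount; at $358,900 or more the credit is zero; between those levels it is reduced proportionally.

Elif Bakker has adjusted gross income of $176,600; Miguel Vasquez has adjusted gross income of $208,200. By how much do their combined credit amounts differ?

Elif ($176,600): Health Coverage Credit: $176,600 is at or below the $201,800 threshold, so the full $735 applies. Heating Assistance Credit: $176,600 is at or below the $286,900 threshold, so the full $770 applies. total $735 + $770 = $1,505
Miguel ($208,200): Health Coverage Credit: income exceeds $201,800 by $6,400, which is 8 full-or-partial $800 increments; reduction = 8 × $35 = $280, leaving $455. Heating Assistance Credit: $208,200 is at or below the $286,900 threshold, so the full $770 applies. total $455 + $770 = $1,225
Difference: |$1,505 − $1,225| = $280.

$280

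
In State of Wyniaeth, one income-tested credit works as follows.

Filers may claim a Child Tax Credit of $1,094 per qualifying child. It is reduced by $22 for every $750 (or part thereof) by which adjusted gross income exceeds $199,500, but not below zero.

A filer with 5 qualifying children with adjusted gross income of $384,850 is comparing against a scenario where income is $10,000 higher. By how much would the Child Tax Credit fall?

At $384,850 — base = 5 × $1,094 = $5,470. income exceeds $199,500 by $185,350, which is 248 full-or-partial $750 increments; reduction = 248 × $22 = $5,456, leaving $14.
At $394,850 — base = 5 × $1,094 = $5,470. income exceeds $199,500 by $195,350 → 261 increments × $22 = $5,742 ≥ base, so the credit is $0.
Lost: $14 − $0 = $14.

$14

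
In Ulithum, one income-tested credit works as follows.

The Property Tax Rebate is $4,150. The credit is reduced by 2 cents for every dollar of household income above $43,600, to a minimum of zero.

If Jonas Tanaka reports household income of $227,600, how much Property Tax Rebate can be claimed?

$470

Property Tax Rebate: 2% of the $184,000 excess over $43,600 is $3,680; credit = $4,150 − $3,680 = $470.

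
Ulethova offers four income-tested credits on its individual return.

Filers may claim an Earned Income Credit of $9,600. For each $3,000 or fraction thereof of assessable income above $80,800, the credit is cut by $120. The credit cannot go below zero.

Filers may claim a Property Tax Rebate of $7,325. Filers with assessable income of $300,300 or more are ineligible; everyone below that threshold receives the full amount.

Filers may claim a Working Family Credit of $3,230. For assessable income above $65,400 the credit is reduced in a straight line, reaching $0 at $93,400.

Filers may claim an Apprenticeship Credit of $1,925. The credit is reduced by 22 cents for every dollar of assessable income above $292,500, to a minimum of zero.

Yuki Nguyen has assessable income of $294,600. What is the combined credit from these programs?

Earned Income Credit: income exceeds $80,800 by $213,800, which is 72 full-or-partial $3,000 increments; reduction = 72 × $120 = $8,640, leaving $960.
Property Tax Rebate: $294,600 is below the $300,300 cutoff, so the full $7,325 applies.
Working Family Credit: $294,600 is at or above $93,400, so the credit is $0.
Apprenticeship Credit: 22% of the $2,100 excess over $292,500 is $462; credit = $1,925 − $462 = $1,463.
Total: $960 + $7,325 + $0 + $1,463 = $9,748.

$9,748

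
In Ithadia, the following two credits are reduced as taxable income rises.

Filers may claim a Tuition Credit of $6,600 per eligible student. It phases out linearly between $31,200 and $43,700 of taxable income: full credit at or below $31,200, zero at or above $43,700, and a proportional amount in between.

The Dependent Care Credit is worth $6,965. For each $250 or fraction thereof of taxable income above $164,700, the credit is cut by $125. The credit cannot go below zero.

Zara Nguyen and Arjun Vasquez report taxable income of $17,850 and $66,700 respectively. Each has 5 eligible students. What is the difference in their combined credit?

Zara ($17,850): Tuition Credit: base = 5 × $6,600 = $33,000. $17,850 is at or below the $31,200 threshold, so the full $33,000 applies. Dependent Care Credit: $17,850 is at or below the $164,700 threshold, so the full $6,965 applies. total $33,000 + $6,965 = $39,965
Arjun ($66,700): Tuition Credit: base = 5 × $6,600 = $33,000. $66,700 is at or above $43,700, so the credit is $0. Dependent Care Credit: $66,700 is at or below the $164,700 threshold, so the full $6,965 applies. total $0 + $6,965 = $6,965
Difference: |$39,965 − $6,965| = $33,000.

$33,000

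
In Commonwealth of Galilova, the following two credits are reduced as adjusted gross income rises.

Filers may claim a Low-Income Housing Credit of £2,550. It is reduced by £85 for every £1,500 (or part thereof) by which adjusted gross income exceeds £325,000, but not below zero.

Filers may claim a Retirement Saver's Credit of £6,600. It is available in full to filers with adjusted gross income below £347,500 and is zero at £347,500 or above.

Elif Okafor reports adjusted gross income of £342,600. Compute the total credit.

Low-Income Housing Credit: income exceeds £325,000 by £17,600, which is 12 full-or-partial £1,500 increments; reduction = 12 × £85 = £1,020, leaving £1,530.
Retirement Saver's Credit: £342,600 is below the £347,500 cutoff, so the full £6,600 applies.
Total: £1,530 + £6,600 = £8,130.

£8,130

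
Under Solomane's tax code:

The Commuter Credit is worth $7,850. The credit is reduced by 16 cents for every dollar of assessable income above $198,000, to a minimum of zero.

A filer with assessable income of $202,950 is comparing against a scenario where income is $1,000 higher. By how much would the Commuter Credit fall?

At $202,950 — 16% of the $4,950 excess over $198,000 is $792; credit = $7,850 − $792 = $7,058.
At $203,950 — 16% of the $5,950 excess over $198,000 is $952; credit = $7,850 − $952 = $6,898.
Lost: $7,058 − $6,898 = $160.

$160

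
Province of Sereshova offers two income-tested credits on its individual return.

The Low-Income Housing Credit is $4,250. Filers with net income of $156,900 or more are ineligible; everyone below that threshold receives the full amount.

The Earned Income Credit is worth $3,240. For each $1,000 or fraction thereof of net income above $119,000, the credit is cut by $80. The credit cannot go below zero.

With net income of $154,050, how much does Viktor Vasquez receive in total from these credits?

Low-Income Housing Credit: $154,050 is below the $156,900 cutoff, so the full $4,250 applies.
Earned Income Credit: income exceeds $119,000 by $35,050, which is 36 full-or-partial $1,000 increments; reduction = 36 × $80 = $2,880, leaving $360.
Total: $4,250 + $360 = $4,610.

$4,610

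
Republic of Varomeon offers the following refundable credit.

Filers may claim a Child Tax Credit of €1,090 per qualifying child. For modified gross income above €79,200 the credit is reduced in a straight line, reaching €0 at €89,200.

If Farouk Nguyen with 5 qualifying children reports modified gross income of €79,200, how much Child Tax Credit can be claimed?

€5,450

Child Tax Credit: base = 5 × €1,090 = €5,450. €79,200 is at or below the €79,200 threshold, so the full €5,450 applies.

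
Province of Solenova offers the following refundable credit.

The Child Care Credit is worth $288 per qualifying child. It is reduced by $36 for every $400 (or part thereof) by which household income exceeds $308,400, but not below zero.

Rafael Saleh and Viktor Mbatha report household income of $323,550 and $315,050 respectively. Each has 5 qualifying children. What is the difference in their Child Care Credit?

Rafael ($323,550): Child Care Credit: base = 5 × $288 = $1,440. income exceeds $308,400 by $15,150, which is 38 full-or-partial $400 increments; reduction = 38 × $36 = $1,368, leaving $72.
Viktor ($315,050): Child Care Credit: base = 5 × $288 = $1,440. income exceeds $308,400 by $6,650, which is 17 full-or-partial $400 increments; reduction = 17 × $36 = $612, leaving $828.
Difference: |$72 − $828| = $756.

$756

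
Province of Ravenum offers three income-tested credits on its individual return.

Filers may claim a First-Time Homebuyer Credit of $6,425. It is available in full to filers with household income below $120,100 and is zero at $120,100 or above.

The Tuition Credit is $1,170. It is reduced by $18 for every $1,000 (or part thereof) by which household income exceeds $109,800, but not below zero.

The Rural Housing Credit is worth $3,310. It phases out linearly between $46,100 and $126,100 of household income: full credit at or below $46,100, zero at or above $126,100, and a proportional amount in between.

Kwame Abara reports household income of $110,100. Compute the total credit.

$8,239

First-Time Homebuyer Credit: $110,100 is below the $120,100 cutoff, so the full $6,425 applies.
Tuition Credit: income exceeds $109,800 by $300, which is 1 full-or-partial $1,000 increment; reduction = 1 × $18 = $18, leaving $1,152.
Rural Housing Credit: $110,100 is $64,000 into a $80,000 phase-out range, leaving 16,000/80,000 of the credit: $3,310 × 16,000/80,000 = $662.
Total: $6,425 + $1,152 + $662 = $8,239.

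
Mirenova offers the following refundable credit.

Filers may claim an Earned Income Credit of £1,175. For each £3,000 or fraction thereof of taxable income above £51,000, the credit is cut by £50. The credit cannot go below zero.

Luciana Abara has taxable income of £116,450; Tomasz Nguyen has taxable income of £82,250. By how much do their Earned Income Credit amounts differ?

£550

Luciana (£116,450): Earned Income Credit: income exceeds £51,000 by £65,450, which is 22 full-or-partial £3,000 increments; reduction = 22 × £50 = £1,100, leaving £75.
Tomasz (£82,250): Earned Income Credit: income exceeds £51,000 by £31,250, which is 11 full-or-partial £3,000 increments; reduction = 11 × £50 = £550, leaving £625.
Difference: |£75 − £625| = £550.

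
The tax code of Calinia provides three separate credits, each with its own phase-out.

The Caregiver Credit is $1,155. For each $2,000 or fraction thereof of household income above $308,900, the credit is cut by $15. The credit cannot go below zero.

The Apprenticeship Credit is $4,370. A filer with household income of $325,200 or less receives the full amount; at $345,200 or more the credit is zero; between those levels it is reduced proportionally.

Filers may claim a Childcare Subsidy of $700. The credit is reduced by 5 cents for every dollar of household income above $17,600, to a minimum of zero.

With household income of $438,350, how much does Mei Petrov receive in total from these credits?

$180

Caregiver Credit: income exceeds $308,900 by $129,450, which is 65 full-or-partial $2,000 increments; reduction = 65 × $15 = $975, leaving $180.
Apprenticeship Credit: $438,350 is at or above $345,200, so the credit is $0.
Childcare Subsidy: 5% of the $420,750 excess over $17,600 is $21,037.50 ≥ base, so the credit is $0.
Total: $180 + $0 + $0 = $180.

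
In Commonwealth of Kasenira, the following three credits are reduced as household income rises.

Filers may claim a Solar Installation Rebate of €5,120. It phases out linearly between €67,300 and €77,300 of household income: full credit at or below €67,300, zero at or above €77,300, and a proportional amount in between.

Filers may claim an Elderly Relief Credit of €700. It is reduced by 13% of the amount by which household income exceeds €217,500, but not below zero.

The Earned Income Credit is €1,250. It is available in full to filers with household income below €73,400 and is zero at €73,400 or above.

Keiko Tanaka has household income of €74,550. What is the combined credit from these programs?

€2,108

Solar Installation Rebate: €74,550 is €7,250 into a €10,000 phase-out range, leaving 2,750/10,000 of the credit: €5,120 × 2,750/10,000 = €1,408.
Elderly Relief Credit: €74,550 is at or below the €217,500 threshold, so the full €700 applies.
Earned Income Credit: €74,550 meets or exceeds the €73,400 cutoff, so the credit is €0.
Total: €1,408 + €700 + €0 = €2,108.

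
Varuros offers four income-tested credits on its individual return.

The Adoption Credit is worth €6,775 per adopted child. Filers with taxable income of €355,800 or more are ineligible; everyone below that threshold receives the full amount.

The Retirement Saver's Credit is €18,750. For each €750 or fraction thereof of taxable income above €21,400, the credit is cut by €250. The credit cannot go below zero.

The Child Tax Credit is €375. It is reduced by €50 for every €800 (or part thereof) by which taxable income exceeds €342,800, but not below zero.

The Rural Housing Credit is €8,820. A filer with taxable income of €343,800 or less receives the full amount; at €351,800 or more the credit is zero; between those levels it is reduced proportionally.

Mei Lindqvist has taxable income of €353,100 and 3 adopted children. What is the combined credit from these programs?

€20,325

Adoption Credit: base = 3 × €6,775 = €20,325. €353,100 is below the €355,800 cutoff, so the full €20,325 applies.
Retirement Saver's Credit: income exceeds €21,400 by €331,700 → 443 increments × €250 = €110,750 ≥ base, so the credit is €0.
Child Tax Credit: income exceeds €342,800 by €10,300 → 13 increments × €50 = €650 ≥ base, so the credit is €0.
Rural Housing Credit: €353,100 is at or above €351,800, so the credit is €0.
Total: €20,325 + €0 + €0 + €0 = €20,325.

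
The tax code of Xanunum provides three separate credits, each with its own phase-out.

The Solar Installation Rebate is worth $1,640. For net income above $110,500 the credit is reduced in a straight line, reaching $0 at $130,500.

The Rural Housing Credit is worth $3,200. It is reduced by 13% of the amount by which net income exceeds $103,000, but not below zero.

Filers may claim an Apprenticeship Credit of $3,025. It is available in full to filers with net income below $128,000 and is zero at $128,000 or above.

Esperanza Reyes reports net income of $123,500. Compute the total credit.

$4,134

Solar Installation Rebate: $123,500 is $13,000 into a $20,000 phase-out range, leaving 7,000/20,000 of the credit: $1,640 × 7,000/20,000 = $574.
Rural Housing Credit: 13% of the $20,500 excess over $103,000 is $2,665; credit = $3,200 − $2,665 = $535.
Apprenticeship Credit: $123,500 is below the $128,000 cutoff, so the full $3,025 applies.
Total: $574 + $535 + $3,025 = $4,134.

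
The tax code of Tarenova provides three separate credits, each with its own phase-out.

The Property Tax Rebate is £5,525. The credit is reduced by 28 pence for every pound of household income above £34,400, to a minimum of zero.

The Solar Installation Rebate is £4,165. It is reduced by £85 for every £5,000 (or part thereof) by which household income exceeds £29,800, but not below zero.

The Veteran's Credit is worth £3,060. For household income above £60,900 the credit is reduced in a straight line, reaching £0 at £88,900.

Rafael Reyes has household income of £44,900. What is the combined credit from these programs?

Property Tax Rebate: 28% of the £10,500 excess over £34,400 is £2,940; credit = £5,525 − £2,940 = £2,585.
Solar Installation Rebate: income exceeds £29,800 by £15,100, which is 4 full-or-partial £5,000 increments; reduction = 4 × £85 = £340, leaving £3,825.
Veteran's Credit: £44,900 is at or below the £60,900 threshold, so the full £3,060 applies.
Total: £2,585 + £3,825 + £3,060 = £9,470.

£9,470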